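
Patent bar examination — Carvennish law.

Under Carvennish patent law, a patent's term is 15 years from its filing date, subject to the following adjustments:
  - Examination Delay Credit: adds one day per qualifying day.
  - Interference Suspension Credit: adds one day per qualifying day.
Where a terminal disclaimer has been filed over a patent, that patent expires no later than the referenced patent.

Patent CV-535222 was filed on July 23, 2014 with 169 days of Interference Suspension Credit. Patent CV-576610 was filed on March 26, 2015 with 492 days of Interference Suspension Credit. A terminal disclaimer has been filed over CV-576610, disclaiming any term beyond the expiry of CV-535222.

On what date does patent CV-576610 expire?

Natural term of CV-576610:
  Base: filing + 15 years → 26 March 2030.
  Interference Suspension Credit: +492 days → 31 July 2031.
Expiry of referenced patent CV-535222:
  Base: filing + 15 years → 23 July 2029.
  Interference Suspension Credit: +169 days → 8 January 2030.
Terminal disclaimer: CV-576610 expires on the earlier of 31 July 2031 and 8 January 2030.

2030-01-08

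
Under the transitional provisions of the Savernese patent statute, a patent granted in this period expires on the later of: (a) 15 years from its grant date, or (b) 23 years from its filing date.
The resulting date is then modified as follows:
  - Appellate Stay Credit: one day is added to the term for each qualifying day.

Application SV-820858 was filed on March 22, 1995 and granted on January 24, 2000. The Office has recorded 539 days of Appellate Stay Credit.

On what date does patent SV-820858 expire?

(a) grant + 15 years → 24 January 2015.
(b) filing + 23 years → 22 March 2018.
Later of the two: 22 March 2018.
Appellate Stay Credit: +539 days → 12 September 2019.

September 12, 2019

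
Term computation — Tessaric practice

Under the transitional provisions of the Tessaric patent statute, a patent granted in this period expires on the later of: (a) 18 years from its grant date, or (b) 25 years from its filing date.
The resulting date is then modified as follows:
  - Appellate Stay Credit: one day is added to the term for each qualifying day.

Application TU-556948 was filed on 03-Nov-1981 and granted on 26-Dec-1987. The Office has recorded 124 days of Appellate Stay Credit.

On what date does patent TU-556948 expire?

(a) grant + 18 years → 26 December 2005.
(b) filing + 25 years → 3 November 2006.
Later of the two: 3 November 2006.
Appellate Stay Credit: +124 days → 7 March 2007.

March 7, 2007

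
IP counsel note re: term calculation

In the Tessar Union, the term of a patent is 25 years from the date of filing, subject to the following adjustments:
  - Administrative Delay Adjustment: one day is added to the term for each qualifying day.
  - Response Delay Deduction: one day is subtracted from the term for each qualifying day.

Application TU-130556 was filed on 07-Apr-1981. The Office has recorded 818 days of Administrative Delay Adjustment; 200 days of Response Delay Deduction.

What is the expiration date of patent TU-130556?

2007-12-16

Base term: filing date + 25 years → 7 April 2006.
Administrative Delay Adjustment: +818 days → 3 July 2008.
Response Delay Deduction: −200 days → 16 December 2007.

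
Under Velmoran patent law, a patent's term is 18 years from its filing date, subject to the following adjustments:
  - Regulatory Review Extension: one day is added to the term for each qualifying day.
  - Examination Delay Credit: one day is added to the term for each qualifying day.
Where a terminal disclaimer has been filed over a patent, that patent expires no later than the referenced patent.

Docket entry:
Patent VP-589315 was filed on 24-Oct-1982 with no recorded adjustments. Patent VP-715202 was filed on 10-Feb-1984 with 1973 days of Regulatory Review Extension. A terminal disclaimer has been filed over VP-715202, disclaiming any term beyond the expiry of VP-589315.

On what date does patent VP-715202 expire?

October 24, 2000

Natural term of VP-715202:
  Base: filing + 18 years → 10 February 2002.
  Regulatory Review Extension: +1973 days → 7 July 2007.
Expiry of referenced patent VP-589315:
  Base: filing + 18 years → 24 October 2000.
Terminal disclaimer: VP-715202 expires on the earlier of 7 July 2007 and 24 October 2000.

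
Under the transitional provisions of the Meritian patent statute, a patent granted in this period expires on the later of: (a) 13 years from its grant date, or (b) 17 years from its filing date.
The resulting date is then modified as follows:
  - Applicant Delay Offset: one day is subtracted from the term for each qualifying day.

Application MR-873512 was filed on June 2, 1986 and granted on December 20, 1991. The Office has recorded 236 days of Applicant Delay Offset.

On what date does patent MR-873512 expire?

April 28, 2004

(a) grant + 13 years → 20 December 2004.
(b) filing + 17 years → 2 June 2003.
Later of the two: 20 December 2004.
Applicant Delay Offset: −236 days → 28 April 2004.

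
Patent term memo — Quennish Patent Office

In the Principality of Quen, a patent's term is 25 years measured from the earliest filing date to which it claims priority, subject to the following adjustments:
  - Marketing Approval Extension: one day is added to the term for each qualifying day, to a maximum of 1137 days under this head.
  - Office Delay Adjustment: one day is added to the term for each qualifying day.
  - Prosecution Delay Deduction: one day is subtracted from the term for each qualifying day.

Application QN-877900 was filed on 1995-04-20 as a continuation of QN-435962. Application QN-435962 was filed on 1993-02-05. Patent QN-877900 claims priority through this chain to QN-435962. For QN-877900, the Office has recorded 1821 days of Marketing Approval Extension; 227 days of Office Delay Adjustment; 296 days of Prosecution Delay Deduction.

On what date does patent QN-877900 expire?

2021-01-08

Earliest priority filing: 5 February 1993.
Base term: 5 February 1993 + 25 years → 5 February 2018.
Marketing Approval Extension: 1821 days claimed exceeds the 1137-day cap, so +1137 days → 18 March 2021.
Office Delay Adjustment: +227 days → 31 October 2021.
Prosecution Delay Deduction: −296 days → 8 January 2021.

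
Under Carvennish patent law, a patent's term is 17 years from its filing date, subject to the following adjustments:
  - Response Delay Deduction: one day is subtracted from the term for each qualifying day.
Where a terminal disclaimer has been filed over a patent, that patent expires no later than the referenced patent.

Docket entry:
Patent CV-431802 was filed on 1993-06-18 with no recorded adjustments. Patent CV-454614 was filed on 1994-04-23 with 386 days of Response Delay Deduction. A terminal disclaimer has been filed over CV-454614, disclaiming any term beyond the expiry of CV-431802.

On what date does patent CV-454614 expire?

April 2, 2010

Natural term of CV-454614:
  Base: filing + 17 years → 23 April 2011.
  Response Delay Deduction: −386 days → 2 April 2010.
Expiry of referenced patent CV-431802:
  Base: filing + 17 years → 18 June 2010.
Terminal disclaimer: CV-454614 expires on the earlier of 2 April 2010 and 18 June 2010.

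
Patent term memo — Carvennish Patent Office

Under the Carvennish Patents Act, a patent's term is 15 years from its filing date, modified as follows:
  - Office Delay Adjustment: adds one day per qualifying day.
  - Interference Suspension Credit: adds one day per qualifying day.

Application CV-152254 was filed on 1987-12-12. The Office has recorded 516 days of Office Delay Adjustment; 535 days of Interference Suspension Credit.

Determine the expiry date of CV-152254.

Base term: filing date + 15 years → 12 December 2002.
Office Delay Adjustment: +516 days → 11 May 2004.
Interference Suspension Credit: +535 days → 28 October 2005.

2005-10-28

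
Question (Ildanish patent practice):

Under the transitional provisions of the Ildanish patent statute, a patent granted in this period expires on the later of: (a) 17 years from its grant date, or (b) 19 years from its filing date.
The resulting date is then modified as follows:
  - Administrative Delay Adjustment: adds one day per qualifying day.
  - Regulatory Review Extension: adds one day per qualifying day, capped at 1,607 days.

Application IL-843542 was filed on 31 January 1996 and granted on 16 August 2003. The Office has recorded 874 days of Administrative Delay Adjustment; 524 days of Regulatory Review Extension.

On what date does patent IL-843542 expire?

2024-06-14

(a) grant + 17 years → 16 August 2020.
(b) filing + 19 years → 31 January 2015.
Later of the two: 16 August 2020.
Administrative Delay Adjustment: +874 days → 7 January 2023.
Regulatory Review Extension: 524 days (within the 1607-day cap) → +524 days → 14 June 2024.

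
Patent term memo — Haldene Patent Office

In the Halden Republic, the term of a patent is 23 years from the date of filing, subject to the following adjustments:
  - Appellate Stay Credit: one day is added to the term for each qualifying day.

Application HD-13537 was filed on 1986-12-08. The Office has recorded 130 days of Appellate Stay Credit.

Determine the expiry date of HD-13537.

2010-04-17

Base term: filing date + 23 years → 8 December 2009.
Appellate Stay Credit: +130 days → 17 April 2010.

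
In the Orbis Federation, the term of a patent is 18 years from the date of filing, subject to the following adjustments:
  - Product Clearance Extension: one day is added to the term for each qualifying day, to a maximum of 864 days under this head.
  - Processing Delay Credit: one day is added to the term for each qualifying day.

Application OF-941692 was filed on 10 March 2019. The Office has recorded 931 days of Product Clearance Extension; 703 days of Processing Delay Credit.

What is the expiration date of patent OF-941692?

Base term: filing date + 18 years → 10 March 2037.
Product Clearance Extension: 931 days claimed exceeds the 864-day cap, so +864 days → 22 July 2039.
Processing Delay Credit: +703 days → 24 June 2041.

June 24, 2041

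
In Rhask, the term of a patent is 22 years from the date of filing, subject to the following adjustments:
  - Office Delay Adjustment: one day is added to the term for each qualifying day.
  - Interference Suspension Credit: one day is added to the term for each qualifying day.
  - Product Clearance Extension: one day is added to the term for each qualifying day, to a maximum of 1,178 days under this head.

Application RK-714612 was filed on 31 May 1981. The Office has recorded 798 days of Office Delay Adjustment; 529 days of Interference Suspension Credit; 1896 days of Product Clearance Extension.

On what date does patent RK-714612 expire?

April 9, 2010

Base term: filing date + 22 years → 31 May 2003.
Office Delay Adjustment: +798 days → 6 August 2005.
Interference Suspension Credit: +529 days → 17 January 2007.
Product Clearance Extension: 1896 days claimed exceeds the 1178-day cap, so +1178 days → 9 April 2010.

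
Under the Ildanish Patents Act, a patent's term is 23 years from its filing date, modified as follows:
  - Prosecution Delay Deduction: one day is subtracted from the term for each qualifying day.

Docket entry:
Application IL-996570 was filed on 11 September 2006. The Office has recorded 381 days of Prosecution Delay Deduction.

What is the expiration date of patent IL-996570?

2028-08-26

Base term: filing date + 23 years → 11 September 2029.
Prosecution Delay Deduction: −381 days → 26 August 2028.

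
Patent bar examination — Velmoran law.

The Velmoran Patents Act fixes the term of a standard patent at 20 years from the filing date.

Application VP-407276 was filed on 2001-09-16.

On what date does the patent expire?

Filing date + 20 years → 16 September 2021.

September 16, 2021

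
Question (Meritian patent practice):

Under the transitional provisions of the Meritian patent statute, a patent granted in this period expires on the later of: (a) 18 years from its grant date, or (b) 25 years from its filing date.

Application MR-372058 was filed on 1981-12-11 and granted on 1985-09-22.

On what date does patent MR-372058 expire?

(a) grant + 18 years → 22 September 2003.
(b) filing + 25 years → 11 December 2006.
Later of the two: 11 December 2006.

2006-12-11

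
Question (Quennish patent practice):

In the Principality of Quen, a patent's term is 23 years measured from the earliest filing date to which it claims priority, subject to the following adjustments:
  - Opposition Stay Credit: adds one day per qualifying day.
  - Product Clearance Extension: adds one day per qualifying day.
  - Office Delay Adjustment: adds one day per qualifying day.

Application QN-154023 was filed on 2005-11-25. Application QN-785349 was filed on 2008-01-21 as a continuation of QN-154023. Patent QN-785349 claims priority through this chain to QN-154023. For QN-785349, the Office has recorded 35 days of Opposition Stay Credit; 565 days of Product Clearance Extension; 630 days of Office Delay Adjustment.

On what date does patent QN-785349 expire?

Earliest priority filing: 25 November 2005.
Base term: 25 November 2005 + 23 years → 25 November 2028.
Opposition Stay Credit: +35 days → 30 December 2028.
Product Clearance Extension: +565 days → 18 July 2030.
Office Delay Adjustment: +630 days → 8 April 2032.

2032-04-08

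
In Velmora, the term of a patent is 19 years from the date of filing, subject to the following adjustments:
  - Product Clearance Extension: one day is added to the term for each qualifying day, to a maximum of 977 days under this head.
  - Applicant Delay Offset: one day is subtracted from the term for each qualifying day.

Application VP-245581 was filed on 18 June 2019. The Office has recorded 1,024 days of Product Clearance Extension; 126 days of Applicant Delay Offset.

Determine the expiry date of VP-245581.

October 16, 2040

Base term: filing date + 19 years → 18 June 2038.
Product Clearance Extension: 1024 days claimed exceeds the 977-day cap, so +977 days → 19 February 2041.
Applicant Delay Offset: −126 days → 16 October 2040.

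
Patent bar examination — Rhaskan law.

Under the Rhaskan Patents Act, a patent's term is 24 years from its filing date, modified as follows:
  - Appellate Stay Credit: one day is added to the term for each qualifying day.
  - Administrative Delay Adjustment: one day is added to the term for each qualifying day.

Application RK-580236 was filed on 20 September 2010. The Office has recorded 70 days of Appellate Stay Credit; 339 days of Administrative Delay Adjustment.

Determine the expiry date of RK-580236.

Base term: filing date + 24 years → 20 September 2034.
Appellate Stay Credit: +70 days → 29 November 2034.
Administrative Delay Adjustment: +339 days → 3 November 2035.

November 3, 2035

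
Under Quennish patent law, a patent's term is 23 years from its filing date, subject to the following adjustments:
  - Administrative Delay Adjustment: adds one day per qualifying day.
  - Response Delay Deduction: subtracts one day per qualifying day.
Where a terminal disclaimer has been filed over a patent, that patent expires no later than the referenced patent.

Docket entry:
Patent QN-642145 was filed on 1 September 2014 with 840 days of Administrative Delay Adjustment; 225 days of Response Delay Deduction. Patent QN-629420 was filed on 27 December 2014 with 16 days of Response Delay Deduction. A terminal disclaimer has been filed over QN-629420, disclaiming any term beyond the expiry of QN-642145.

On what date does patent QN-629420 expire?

December 11, 2037

Natural term of QN-629420:
  Base: filing + 23 years → 27 December 2037.
  Response Delay Deduction: −16 days → 11 December 2037.
Expiry of referenced patent QN-642145:
  Base: filing + 23 years → 1 September 2037.
  Administrative Delay Adjustment: +840 days → 20 December 2039.
  Response Delay Deduction: −225 days → 9 May 2039.
Terminal disclaimer: QN-629420 expires on the earlier of 11 December 2037 and 9 May 2039.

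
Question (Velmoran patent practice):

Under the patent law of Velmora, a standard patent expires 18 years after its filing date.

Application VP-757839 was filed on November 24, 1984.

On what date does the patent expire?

Filing date + 18 years → 24 November 2002.

2002-11-24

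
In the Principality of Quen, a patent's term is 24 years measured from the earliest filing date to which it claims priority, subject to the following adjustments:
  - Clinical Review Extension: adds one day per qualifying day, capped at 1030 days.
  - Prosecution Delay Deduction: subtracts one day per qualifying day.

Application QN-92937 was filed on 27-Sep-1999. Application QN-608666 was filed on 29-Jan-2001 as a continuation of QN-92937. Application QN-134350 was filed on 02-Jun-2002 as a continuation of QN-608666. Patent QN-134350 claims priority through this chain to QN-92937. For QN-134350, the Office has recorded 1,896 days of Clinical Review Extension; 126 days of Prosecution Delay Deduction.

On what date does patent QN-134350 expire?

Earliest priority filing: 27 September 1999.
Base term: 27 September 1999 + 24 years → 27 September 2023.
Clinical Review Extension: 1896 days claimed exceeds the 1030-day cap, so +1030 days → 23 July 2026.
Prosecution Delay Deduction: −126 days → 19 March 2026.

2026-03-19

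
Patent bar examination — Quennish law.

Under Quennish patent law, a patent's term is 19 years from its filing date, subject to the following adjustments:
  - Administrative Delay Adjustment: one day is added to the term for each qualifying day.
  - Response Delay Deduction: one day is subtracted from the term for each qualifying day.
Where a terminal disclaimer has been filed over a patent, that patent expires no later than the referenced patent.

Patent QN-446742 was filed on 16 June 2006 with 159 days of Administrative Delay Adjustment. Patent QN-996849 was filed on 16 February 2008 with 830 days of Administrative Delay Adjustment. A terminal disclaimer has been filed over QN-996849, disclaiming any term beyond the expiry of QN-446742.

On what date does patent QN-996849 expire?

2025-11-22

Natural term of QN-996849:
  Base: filing + 19 years → 16 February 2027.
  Administrative Delay Adjustment: +830 days → 26 May 2029.
Expiry of referenced patent QN-446742:
  Base: filing + 19 years → 16 June 2025.
  Administrative Delay Adjustment: +159 days → 22 November 2025.
Terminal disclaimer: QN-996849 expires on the earlier of 26 May 2029 and 22 November 2025.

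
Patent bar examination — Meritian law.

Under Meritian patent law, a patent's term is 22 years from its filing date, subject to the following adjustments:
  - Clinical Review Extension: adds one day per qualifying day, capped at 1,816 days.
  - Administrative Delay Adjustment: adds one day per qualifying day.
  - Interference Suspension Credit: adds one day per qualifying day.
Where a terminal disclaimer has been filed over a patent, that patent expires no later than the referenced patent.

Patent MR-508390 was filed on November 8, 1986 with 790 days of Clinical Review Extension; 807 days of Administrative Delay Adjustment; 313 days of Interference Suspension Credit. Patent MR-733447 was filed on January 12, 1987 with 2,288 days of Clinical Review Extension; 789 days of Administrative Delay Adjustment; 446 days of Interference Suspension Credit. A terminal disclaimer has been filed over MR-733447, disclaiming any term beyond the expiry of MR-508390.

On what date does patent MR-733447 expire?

January 31, 2014

Natural term of MR-733447:
  Base: filing + 22 years → 12 January 2009.
  Clinical Review Extension: 2288 days claimed exceeds the 1816-day cap, so +1816 days → 2 January 2014.
  Administrative Delay Adjustment: +789 days → 1 March 2016.
  Interference Suspension Credit: +446 days → 21 May 2017.
Expiry of referenced patent MR-508390:
  Base: filing + 22 years → 8 November 2008.
  Clinical Review Extension: 790 days (within the 1816-day cap) → +790 days → 7 January 2011.
  Administrative Delay Adjustment: +807 days → 24 March 2013.
  Interference Suspension Credit: +313 days → 31 January 2014.
Terminal disclaimer: MR-733447 expires on the earlier of 21 May 2017 and 31 January 2014.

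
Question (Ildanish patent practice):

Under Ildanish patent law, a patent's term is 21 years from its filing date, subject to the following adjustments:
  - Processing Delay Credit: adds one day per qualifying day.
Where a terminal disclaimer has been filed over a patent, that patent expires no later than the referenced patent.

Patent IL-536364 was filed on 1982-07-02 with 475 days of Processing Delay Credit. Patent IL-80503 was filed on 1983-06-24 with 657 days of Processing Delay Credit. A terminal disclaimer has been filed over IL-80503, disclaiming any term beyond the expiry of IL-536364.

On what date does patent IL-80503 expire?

Natural term of IL-80503:
  Base: filing + 21 years → 24 June 2004.
  Processing Delay Credit: +657 days → 12 April 2006.
Expiry of referenced patent IL-536364:
  Base: filing + 21 years → 2 July 2003.
  Processing Delay Credit: +475 days → 19 October 2004.
Terminal disclaimer: IL-80503 expires on the earlier of 12 April 2006 and 19 October 2004.

October 19, 2004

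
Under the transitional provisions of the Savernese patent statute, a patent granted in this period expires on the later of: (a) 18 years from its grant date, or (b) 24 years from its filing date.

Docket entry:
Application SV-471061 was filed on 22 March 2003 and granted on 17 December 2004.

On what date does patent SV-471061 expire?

March 22, 2027

(a) grant + 18 years → 17 December 2022.
(b) filing + 24 years → 22 March 2027.
Later of the two: 22 March 2027.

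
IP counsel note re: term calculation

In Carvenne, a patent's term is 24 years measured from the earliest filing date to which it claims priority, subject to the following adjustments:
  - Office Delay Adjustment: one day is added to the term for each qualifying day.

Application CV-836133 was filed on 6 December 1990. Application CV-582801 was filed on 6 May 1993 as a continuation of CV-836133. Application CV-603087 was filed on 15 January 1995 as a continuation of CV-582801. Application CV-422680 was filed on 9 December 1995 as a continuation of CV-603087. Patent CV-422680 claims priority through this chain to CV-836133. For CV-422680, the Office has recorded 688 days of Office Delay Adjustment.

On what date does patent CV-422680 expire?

Earliest priority filing: 6 December 1990.
Base term: 6 December 1990 + 24 years → 6 December 2014.
Office Delay Adjustment: +688 days → 24 October 2016.

October 24, 2016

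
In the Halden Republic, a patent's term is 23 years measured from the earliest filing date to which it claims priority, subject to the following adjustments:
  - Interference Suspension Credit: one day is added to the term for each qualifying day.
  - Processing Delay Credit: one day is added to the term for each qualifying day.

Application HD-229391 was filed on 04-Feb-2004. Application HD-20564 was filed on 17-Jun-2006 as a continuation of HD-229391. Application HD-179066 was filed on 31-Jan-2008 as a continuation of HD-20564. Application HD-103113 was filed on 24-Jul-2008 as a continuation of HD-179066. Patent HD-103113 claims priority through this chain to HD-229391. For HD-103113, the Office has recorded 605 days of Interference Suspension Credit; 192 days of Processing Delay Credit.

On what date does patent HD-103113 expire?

2029-04-11

Earliest priority filing: 4 February 2004.
Base term: 4 February 2004 + 23 years → 4 February 2027.
Interference Suspension Credit: +605 days → 1 October 2028.
Processing Delay Credit: +192 days → 11 April 2029.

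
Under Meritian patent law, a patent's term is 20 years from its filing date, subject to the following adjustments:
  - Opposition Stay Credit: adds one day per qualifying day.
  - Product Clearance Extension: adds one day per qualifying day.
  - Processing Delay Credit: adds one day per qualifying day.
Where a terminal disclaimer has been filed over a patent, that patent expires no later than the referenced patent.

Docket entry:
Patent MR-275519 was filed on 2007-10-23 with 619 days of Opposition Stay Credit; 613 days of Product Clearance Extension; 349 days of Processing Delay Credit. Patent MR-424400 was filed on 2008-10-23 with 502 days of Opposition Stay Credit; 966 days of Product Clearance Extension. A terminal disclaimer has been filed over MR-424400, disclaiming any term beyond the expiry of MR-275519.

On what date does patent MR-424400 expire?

February 20, 2032

Natural term of MR-424400:
  Base: filing + 20 years → 23 October 2028.
  Opposition Stay Credit: +502 days → 9 March 2030.
  Product Clearance Extension: +966 days → 30 October 2032.
Expiry of referenced patent MR-275519:
  Base: filing + 20 years → 23 October 2027.
  Opposition Stay Credit: +619 days → 3 July 2029.
  Product Clearance Extension: +613 days → 8 March 2031.
  Processing Delay Credit: +349 days → 20 February 2032.
Terminal disclaimer: MR-424400 expires on the earlier of 30 October 2032 and 20 February 2032.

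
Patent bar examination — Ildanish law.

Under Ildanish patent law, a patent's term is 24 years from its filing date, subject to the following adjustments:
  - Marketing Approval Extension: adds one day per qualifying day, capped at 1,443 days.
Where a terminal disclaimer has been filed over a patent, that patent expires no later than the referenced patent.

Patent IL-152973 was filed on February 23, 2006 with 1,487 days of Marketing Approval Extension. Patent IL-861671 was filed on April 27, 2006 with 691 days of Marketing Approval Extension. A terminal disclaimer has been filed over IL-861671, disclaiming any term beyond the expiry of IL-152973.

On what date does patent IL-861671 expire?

Natural term of IL-861671:
  Base: filing + 24 years → 27 April 2030.
  Marketing Approval Extension: 691 days (within the 1443-day cap) → +691 days → 18 March 2032.
Expiry of referenced patent IL-152973:
  Base: filing + 24 years → 23 February 2030.
  Marketing Approval Extension: 1487 days claimed exceeds the 1443-day cap, so +1443 days → 5 February 2034.
Terminal disclaimer: IL-861671 expires on the earlier of 18 March 2032 and 5 February 2034.

March 18, 2032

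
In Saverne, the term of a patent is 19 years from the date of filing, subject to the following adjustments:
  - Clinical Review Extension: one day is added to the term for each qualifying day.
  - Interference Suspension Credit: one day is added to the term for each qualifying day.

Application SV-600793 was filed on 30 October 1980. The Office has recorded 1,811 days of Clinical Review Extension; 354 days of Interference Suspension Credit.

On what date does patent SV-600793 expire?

Base term: filing date + 19 years → 30 October 1999.
Clinical Review Extension: +1811 days → 14 October 2004.
Interference Suspension Credit: +354 days → 3 October 2005.

October 3, 2005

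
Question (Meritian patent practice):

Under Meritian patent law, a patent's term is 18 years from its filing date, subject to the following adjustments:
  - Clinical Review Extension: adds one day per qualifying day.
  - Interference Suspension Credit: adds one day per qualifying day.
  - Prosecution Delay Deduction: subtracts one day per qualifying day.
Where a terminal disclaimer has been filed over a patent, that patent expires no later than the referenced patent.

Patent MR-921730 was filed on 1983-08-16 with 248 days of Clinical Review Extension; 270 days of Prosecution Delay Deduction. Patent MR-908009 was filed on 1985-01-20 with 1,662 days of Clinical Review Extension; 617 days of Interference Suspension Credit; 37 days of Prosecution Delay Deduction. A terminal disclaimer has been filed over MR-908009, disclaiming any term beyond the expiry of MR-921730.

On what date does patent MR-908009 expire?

2001-07-25

Natural term of MR-908009:
  Base: filing + 18 years → 20 January 2003.
  Clinical Review Extension: +1662 days → 9 August 2007.
  Interference Suspension Credit: +617 days → 17 April 2009.
  Prosecution Delay Deduction: −37 days → 11 March 2009.
Expiry of referenced patent MR-921730:
  Base: filing + 18 years → 16 August 2001.
  Clinical Review Extension: +248 days → 21 April 2002.
  Prosecution Delay Deduction: −270 days → 25 July 2001.
Terminal disclaimer: MR-908009 expires on the earlier of 11 March 2009 and 25 July 2001.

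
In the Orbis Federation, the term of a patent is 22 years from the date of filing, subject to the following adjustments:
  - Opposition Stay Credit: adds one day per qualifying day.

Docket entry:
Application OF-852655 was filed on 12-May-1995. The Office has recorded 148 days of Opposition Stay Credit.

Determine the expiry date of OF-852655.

October 7, 2017

Base term: filing date + 22 years → 12 May 2017.
Opposition Stay Credit: +148 days → 7 October 2017.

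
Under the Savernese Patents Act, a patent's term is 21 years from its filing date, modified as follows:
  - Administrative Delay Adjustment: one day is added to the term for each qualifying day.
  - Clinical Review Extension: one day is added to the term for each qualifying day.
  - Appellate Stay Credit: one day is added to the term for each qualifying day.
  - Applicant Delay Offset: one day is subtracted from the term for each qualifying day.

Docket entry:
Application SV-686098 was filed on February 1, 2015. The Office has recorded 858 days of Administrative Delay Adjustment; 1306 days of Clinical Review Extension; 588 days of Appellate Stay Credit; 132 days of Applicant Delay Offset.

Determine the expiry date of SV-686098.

Base term: filing date + 21 years → 1 February 2036.
Administrative Delay Adjustment: +858 days → 8 June 2038.
Clinical Review Extension: +1306 days → 4 January 2042.
Appellate Stay Credit: +588 days → 15 August 2043.
Applicant Delay Offset: −132 days → 5 April 2043.

2043-04-05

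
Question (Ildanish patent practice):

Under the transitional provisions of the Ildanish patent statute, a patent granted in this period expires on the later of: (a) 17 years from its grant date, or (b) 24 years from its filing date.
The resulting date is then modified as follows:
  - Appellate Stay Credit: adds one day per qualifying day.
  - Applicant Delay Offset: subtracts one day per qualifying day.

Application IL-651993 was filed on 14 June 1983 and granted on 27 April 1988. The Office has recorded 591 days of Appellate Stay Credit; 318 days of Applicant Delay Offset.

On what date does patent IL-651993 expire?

(a) grant + 17 years → 27 April 2005.
(b) filing + 24 years → 14 June 2007.
Later of the two: 14 June 2007.
Appellate Stay Credit: +591 days → 25 January 2009.
Applicant Delay Offset: −318 days → 13 March 2008.

2008-03-13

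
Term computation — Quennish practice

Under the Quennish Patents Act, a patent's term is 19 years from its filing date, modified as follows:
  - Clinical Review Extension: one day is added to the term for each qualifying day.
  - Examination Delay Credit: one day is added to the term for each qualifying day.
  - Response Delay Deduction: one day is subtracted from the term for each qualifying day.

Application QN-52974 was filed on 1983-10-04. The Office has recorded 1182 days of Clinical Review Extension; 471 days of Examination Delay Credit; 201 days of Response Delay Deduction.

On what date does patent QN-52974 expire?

Base term: filing date + 19 years → 4 October 2002.
Clinical Review Extension: +1182 days → 29 December 2005.
Examination Delay Credit: +471 days → 14 April 2007.
Response Delay Deduction: −201 days → 25 September 2006.

2006-09-25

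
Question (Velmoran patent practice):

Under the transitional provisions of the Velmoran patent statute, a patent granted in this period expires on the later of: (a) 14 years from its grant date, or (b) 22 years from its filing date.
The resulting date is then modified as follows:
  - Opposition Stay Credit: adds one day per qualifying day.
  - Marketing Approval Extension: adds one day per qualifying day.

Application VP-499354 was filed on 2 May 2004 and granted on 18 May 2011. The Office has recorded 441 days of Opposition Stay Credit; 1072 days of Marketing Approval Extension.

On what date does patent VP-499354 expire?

(a) grant + 14 years → 18 May 2025.
(b) filing + 22 years → 2 May 2026.
Later of the two: 2 May 2026.
Opposition Stay Credit: +441 days → 17 July 2027.
Marketing Approval Extension: +1072 days → 23 June 2030.

June 23, 2030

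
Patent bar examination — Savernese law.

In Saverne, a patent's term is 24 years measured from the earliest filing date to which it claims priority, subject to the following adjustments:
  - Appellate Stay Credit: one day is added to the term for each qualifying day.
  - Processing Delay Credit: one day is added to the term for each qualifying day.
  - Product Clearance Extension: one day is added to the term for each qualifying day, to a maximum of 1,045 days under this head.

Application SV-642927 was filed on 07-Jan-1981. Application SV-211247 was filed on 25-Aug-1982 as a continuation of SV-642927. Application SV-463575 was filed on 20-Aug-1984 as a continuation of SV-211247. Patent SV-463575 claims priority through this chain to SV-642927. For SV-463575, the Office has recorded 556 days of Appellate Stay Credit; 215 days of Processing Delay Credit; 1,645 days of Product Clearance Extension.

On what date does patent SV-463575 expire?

Earliest priority filing: 7 January 1981.
Base term: 7 January 1981 + 24 years → 7 January 2005.
Appellate Stay Credit: +556 days → 17 July 2006.
Processing Delay Credit: +215 days → 17 February 2007.
Product Clearance Extension: 1645 days claimed exceeds the 1045-day cap, so +1045 days → 28 December 2009.

December 28, 2009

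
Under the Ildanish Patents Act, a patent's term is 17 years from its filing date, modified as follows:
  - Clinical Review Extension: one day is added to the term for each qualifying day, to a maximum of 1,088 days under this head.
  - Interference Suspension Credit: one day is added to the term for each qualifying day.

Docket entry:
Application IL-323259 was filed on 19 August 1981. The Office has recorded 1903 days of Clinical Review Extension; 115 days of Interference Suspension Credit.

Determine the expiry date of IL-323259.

December 4, 2001

Base term: filing date + 17 years → 19 August 1998.
Clinical Review Extension: 1903 days claimed exceeds the 1088-day cap, so +1088 days → 11 August 2001.
Interference Suspension Credit: +115 days → 4 December 2001.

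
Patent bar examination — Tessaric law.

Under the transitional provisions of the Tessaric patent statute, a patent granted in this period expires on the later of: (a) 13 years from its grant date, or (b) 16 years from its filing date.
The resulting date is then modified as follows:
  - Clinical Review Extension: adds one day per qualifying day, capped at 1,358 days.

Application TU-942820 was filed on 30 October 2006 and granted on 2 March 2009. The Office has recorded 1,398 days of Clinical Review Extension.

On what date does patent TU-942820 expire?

(a) grant + 13 years → 2 March 2022.
(b) filing + 16 years → 30 October 2022.
Later of the two: 30 October 2022.
Clinical Review Extension: 1398 days claimed exceeds the 1358-day cap, so +1358 days → 19 July 2026.

July 19, 2026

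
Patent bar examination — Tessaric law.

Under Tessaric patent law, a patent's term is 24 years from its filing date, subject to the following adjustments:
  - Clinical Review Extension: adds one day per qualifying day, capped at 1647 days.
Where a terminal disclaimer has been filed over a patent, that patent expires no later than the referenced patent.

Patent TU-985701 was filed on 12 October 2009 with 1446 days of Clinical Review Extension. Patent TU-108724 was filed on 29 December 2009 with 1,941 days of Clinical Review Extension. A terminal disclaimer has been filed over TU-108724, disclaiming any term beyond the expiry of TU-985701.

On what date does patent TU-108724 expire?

Natural term of TU-108724:
  Base: filing + 24 years → 29 December 2033.
  Clinical Review Extension: 1941 days claimed exceeds the 1647-day cap, so +1647 days → 3 July 2038.
Expiry of referenced patent TU-985701:
  Base: filing + 24 years → 12 October 2033.
  Clinical Review Extension: 1446 days (within the 1647-day cap) → +1446 days → 27 September 2037.
Terminal disclaimer: TU-108724 expires on the earlier of 3 July 2038 and 27 September 2037.

September 27, 2037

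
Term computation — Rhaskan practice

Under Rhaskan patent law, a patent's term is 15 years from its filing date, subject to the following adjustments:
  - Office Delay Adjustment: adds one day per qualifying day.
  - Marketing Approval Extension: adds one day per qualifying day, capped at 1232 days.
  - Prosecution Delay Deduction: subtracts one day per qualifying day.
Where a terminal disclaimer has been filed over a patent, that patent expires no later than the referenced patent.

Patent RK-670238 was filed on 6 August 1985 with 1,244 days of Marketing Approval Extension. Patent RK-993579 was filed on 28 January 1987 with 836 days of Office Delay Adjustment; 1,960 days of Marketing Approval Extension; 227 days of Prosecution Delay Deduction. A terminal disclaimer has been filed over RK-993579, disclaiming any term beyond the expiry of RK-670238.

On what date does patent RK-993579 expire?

Natural term of RK-993579:
  Base: filing + 15 years → 28 January 2002.
  Office Delay Adjustment: +836 days → 13 May 2004.
  Marketing Approval Extension: 1960 days claimed exceeds the 1232-day cap, so +1232 days → 27 September 2007.
  Prosecution Delay Deduction: −227 days → 12 February 2007.
Expiry of referenced patent RK-670238:
  Base: filing + 15 years → 6 August 2000.
  Marketing Approval Extension: 1244 days claimed exceeds the 1232-day cap, so +1232 days → 21 December 2003.
Terminal disclaimer: RK-993579 expires on the earlier of 12 February 2007 and 21 December 2003.

2003-12-21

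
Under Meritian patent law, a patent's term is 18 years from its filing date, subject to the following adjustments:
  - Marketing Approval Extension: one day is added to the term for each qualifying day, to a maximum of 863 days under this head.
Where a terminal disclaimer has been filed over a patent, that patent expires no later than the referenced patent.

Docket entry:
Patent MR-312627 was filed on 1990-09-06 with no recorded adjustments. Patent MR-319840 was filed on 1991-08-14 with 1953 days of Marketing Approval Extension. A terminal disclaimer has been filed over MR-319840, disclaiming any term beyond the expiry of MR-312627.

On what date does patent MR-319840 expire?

September 6, 2008

Natural term of MR-319840:
  Base: filing + 18 years → 14 August 2009.
  Marketing Approval Extension: 1953 days claimed exceeds the 863-day cap, so +863 days → 25 December 2011.
Expiry of referenced patent MR-312627:
  Base: filing + 18 years → 6 September 2008.
Terminal disclaimer: MR-319840 expires on the earlier of 25 December 2011 and 6 September 2008.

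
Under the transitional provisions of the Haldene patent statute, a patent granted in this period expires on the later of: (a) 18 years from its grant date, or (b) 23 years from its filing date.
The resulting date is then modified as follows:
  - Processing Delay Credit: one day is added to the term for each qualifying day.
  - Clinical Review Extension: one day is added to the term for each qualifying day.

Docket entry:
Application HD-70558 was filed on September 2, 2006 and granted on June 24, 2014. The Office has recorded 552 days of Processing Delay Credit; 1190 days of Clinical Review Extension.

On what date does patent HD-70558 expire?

2037-04-01

(a) grant + 18 years → 24 June 2032.
(b) filing + 23 years → 2 September 2029.
Later of the two: 24 June 2032.
Processing Delay Credit: +552 days → 28 December 2033.
Clinical Review Extension: +1190 days → 1 April 2037.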